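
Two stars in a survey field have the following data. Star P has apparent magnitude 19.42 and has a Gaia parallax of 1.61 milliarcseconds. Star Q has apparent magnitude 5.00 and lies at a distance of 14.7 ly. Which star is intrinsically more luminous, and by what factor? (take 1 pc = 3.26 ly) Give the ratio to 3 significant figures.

Star Q is more luminous, by a factor of 30.9.

Star P: p = 1.61 mas = 1.61×10^-3″ → d = 1/p = 621.1 pc
Star P: M = m − 5 log₁₀ d + 5 = 19.42 − 5·2.7932 + 5 = 10.454
Star Q: d = 14.7 ly / 3.26 = 4.509 pc
Star Q: M = m − 5 log₁₀ d + 5 = 5.00 − 5·0.6541 + 5 = 6.730
ΔM = M_P − M_Q = 10.454 − (6.730) = 3.725; smaller M is more luminous → Star Q.
L ratio = 10^(0.4 |ΔM|) = 10^1.490 = 30.89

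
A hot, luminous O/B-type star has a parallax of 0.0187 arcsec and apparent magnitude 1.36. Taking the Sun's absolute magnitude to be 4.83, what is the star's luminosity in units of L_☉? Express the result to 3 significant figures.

L/L_☉ ≈ 699

d = 1/p = 1/0.0187″ = 53.48 pc
M = m − 5 log₁₀ d + 5 = 1.36 − 5·1.7282 + 5 = -2.281
M − M_☉ = -2.281 − 4.83 = -7.111
L/L_☉ = 10^(−0.4 × -7.111) = 698.7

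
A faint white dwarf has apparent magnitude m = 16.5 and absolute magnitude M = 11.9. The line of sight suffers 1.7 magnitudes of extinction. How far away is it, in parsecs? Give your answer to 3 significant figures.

d ≈ 38.0 pc

m − M = 5 log₁₀(d/10 pc) + A  ⇒  16.5 − (11.9) − 1.7 = 5 log₁₀(d/10)
2.900 = 5 log₁₀(d/10)
log₁₀ d = (m − M − A)/5 + 1 = 1.5800
d = 10^1.5800 = 38.02 pc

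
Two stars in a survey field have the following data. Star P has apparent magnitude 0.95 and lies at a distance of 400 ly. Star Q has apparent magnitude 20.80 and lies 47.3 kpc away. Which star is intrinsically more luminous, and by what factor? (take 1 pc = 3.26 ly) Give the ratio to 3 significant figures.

Star P is more luminous, by a factor of 586.

Star P: d = 400 ly / 3.26 = 122.7 pc
Star P: M = m − 5 log₁₀ d + 5 = 0.95 − 5·2.0888 + 5 = -4.494
Star Q: d = 47.3 kpc = 47300 pc
Star Q: M = m − 5 log₁₀ d + 5 = 20.80 − 5·4.6749 + 5 = 2.426
ΔM = M_P − M_Q = -4.494 − (2.426) = -6.920; smaller M is more luminous → Star P.
L ratio = 10^(0.4 |ΔM|) = 10^2.768 = 586.1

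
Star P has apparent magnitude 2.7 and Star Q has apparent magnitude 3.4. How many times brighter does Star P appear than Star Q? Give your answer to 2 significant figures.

Magnitude difference = -0.7
Flux ratio = 10^(−0.4 Δm) = 10^(−0.4 × -0.7) = 10^0.280 = 1.905

1.9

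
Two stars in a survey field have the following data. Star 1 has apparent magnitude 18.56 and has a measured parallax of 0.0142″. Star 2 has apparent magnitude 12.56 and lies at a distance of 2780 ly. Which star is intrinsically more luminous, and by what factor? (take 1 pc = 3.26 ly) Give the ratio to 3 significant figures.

Star 1: d = 1/p = 1/0.0142″ = 70.42 pc
Star 1: M = m − 5 log₁₀ d + 5 = 18.56 − 5·1.8477 + 5 = 14.321
Star 2: d = 2780 ly / 3.26 = 852.8 pc
Star 2: M = m − 5 log₁₀ d + 5 = 12.56 − 5·2.9308 + 5 = 2.906
ΔM = M_1 − M_2 = 14.321 − (2.906) = 11.416; smaller M is more luminous → Star 2.
L ratio = 10^(0.4 |ΔM|) = 10^4.566 = 36830

Star 2 is more luminous, by a factor of 36800.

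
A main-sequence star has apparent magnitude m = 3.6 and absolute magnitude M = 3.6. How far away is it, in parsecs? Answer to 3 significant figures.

μ = m − M = 0.000
m − M = 5 log₁₀ d − 5
log₁₀ d = (m − M)/5 + 1 = 1.0000
d = 10^1.0000 = 10.00 pc

d ≈ 10.0 pc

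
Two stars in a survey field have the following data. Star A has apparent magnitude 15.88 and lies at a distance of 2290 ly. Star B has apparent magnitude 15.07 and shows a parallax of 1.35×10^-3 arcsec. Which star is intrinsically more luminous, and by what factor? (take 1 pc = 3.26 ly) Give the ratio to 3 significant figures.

Star A: d = 2290 ly / 3.26 = 702.5 pc
Star A: M = m − 5 log₁₀ d + 5 = 15.88 − 5·2.8466 + 5 = 6.647
Star B: d = 1/p = 1/1.35×10^-3″ = 740.7 pc
Star B: M = m − 5 log₁₀ d + 5 = 15.07 − 5·2.8697 + 5 = 5.722
ΔM = M_A − M_B = 6.647 − (5.722) = 0.925; smaller M is more luminous → Star B.
L ratio = 10^(0.4 |ΔM|) = 10^0.370 = 2.345

Star B is more luminous, by a factor of 2.34.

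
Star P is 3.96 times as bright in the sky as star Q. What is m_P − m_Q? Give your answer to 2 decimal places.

m_P − m_Q ≈ -1.49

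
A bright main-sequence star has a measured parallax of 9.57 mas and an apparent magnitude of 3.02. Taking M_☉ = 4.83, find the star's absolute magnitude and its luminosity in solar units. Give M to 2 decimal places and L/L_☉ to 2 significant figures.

M ≈ -2.08; L/L_☉ ≈ 580

d = 1/p = 1000/9.57 mas = 104.5 pc
M = m − 5 log₁₀ d + 5 = 3.02 − 5·2.0191 + 5 = -2.075
M − M_☉ = -2.075 − 4.83 = -6.905
L/L_☉ = 10^(−0.4 × -6.905) = 578.3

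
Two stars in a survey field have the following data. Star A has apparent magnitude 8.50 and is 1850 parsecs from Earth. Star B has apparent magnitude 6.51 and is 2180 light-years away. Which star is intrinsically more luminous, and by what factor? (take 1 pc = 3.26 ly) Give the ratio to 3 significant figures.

Star A is more luminous, by a factor of 1.22.

Star A: M = m − 5 log₁₀ d + 5 = 8.50 − 5·3.2672 + 5 = -2.836
Star B: d = 2180 ly / 3.26 = 668.7 pc
Star B: M = m − 5 log₁₀ d + 5 = 6.51 − 5·2.8252 + 5 = -2.616
ΔM = M_A − M_B = -2.836 − (-2.616) = -0.220; smaller M is more luminous → Star A.
L ratio = 10^(0.4 |ΔM|) = 10^0.088 = 1.224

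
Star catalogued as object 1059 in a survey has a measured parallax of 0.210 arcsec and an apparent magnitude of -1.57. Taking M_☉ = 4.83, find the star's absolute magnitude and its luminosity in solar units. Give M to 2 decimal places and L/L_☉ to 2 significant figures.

M ≈ 0.04; L/L_☉ ≈ 82

d = 1/p = 1/0.210″ = 4.762 pc
M = m − 5 log₁₀ d + 5 = -1.57 − 5·0.6778 + 5 = 0.041
M − M_☉ = 0.041 − 4.83 = -4.789
L/L_☉ = 10^(−0.4 × -4.789) = 82.33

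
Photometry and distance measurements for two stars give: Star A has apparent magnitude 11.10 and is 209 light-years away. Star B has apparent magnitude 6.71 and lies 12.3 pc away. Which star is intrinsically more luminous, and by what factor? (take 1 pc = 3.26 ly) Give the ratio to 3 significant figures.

Star A: d = 209 ly / 3.26 = 64.11 pc
Star A: M = m − 5 log₁₀ d + 5 = 11.10 − 5·1.8069 + 5 = 7.065
Star B: M = m − 5 log₁₀ d + 5 = 6.71 − 5·1.0899 + 5 = 6.260
ΔM = M_A − M_B = 7.065 − (6.260) = 0.805; smaller M is more luminous → Star B.
L ratio = 10^(0.4 |ΔM|) = 10^0.322 = 2.099

Star B is more luminous, by a factor of 2.10.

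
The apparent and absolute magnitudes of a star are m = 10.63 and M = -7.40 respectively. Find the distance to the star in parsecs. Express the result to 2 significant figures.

d ≈ 40000 pc

Distance modulus: m − M = 10.63 − (-7.40) = 18.030
m − M = 5 log₁₀ d − 5
log₁₀ d = (m − M)/5 + 1 = 4.6060
d = 10^4.6060 = 40360 pc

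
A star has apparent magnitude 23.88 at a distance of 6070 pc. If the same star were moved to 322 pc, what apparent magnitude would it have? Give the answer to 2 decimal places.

m ≈ 17.50

Flux ∝ 1/d², so Δm = 5 log₁₀(d₂/d₁) = 5 log₁₀(322/6070) = -6.377
m₂ = m₁ + Δm = 23.88 + (-6.377) = 17.503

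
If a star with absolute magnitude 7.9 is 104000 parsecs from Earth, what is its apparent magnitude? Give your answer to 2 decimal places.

m = M + 5 log₁₀ d − 5 = 7.9 + 5·5.0170 − 5 = 27.985

m ≈ 27.99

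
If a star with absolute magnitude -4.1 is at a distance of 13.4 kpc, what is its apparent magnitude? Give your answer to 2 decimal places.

m ≈ 11.54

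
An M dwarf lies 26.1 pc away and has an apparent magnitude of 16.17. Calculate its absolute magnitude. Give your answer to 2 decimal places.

5 log₁₀(d/10 pc) = 5 log₁₀(26.10) − 5 = 2.083
M = m − 5 log₁₀(d/10) = 16.17 − 2.083 = 14.087

M ≈ 14.09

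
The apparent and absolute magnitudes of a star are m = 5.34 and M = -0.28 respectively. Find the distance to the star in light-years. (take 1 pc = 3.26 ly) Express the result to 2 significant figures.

d ≈ 430 ly

μ = m − M = 5.620
m − M = 5 log₁₀ d − 5
log₁₀ d = (m − M)/5 + 1 = 2.1240
d = 10^2.1240 = 133.0 pc
= 433.7 ly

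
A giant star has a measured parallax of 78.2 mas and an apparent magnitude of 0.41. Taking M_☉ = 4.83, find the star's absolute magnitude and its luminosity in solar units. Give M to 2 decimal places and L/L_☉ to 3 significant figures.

M ≈ -0.12; L/L_☉ ≈ 95.8

d = 1/p = 1000/78.2 mas = 12.79 pc
M = m − 5 log₁₀ d + 5 = 0.41 − 5·1.1068 + 5 = -0.124
M − M_☉ = -0.124 − 4.83 = -4.954
L/L_☉ = 10^(−0.4 × -4.954) = 95.85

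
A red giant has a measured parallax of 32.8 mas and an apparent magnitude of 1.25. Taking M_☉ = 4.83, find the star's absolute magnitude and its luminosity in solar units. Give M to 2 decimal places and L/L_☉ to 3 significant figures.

M ≈ -1.17; L/L_☉ ≈ 251

d = 1/p = 1000/32.8 mas = 30.49 pc
M = m − 5 log₁₀ d + 5 = 1.25 − 5·1.4841 + 5 = -1.171
M − M_☉ = -1.171 − 4.83 = -6.001
L/L_☉ = 10^(−0.4 × -6.001) = 251.3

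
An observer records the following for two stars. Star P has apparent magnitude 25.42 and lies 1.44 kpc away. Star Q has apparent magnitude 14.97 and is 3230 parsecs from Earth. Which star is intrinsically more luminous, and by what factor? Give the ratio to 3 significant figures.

Star P: d = 1.44 kpc = 1440 pc
Star P: M = m − 5 log₁₀ d + 5 = 25.42 − 5·3.1584 + 5 = 14.628
Star Q: M = m − 5 log₁₀ d + 5 = 14.97 − 5·3.5092 + 5 = 2.424
ΔM = M_P − M_Q = 14.628 − (2.424) = 12.204; smaller M is more luminous → Star Q.
L ratio = 10^(0.4 |ΔM|) = 10^4.882 = 76150

Star Q is more luminous, by a factor of 76200.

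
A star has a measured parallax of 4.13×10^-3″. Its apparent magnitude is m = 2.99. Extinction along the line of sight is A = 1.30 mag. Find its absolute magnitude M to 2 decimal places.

M ≈ -5.23

d = 1/p = 1/4.13×10^-3″ = 242.1 pc
5 log₁₀(d/10 pc) = 5 log₁₀(242.1) − 5 = 6.920
M = m − 5 log₁₀(d/10) − A = 2.99 − 6.920 − 1.30 = -5.230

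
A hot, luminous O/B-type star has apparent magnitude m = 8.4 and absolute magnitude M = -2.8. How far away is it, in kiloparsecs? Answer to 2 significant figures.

μ = m − M = 11.200
m − M = 5 log₁₀ d − 5
log₁₀ d = (m − M)/5 + 1 = 3.2400
d = 10^3.2400 = 1738 pc
= 1.738 kpc

d ≈ 1.7 kpc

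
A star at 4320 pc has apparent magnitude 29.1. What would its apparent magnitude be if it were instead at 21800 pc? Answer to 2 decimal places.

Flux ∝ 1/d², so Δm = 5 log₁₀(d₂/d₁) = 5 log₁₀(21800/4320) = 3.515
m₂ = m₁ + Δm = 29.1 + (3.515) = 32.615

m ≈ 32.61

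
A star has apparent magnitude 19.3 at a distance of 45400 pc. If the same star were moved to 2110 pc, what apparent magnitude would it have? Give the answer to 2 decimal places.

m ≈ 12.64

Flux ∝ 1/d², so Δm = 5 log₁₀(d₂/d₁) = 5 log₁₀(2110/45400) = -6.664
m₂ = m₁ + Δm = 19.3 + (-6.664) = 12.636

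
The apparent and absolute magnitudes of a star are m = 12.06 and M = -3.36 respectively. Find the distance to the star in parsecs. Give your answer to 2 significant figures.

d ≈ 12000 pc

Distance modulus: m − M = 12.06 − (-3.36) = 15.420
m − M = 5 log₁₀ d − 5
log₁₀ d = (m − M)/5 + 1 = 4.0840
d = 10^4.0840 = 12130 pc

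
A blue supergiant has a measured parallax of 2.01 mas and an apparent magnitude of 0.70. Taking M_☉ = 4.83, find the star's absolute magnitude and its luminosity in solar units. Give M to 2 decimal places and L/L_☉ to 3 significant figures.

M ≈ -7.78; L/L_☉ ≈ 111000

d = 1/p = 1000/2.01 mas = 497.5 pc
M = m − 5 log₁₀ d + 5 = 0.70 − 5·2.6968 + 5 = -7.784
M − M_☉ = -7.784 − 4.83 = -12.614
L/L_☉ = 10^(−0.4 × -12.614) = 111100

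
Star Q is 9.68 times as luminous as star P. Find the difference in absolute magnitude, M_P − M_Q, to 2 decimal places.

M_P − M_Q ≈ 2.46

Pogson: ΔM = −2.5 log₁₀(ratio) = −2.5 log₁₀(9.68) = −2.5 × 0.9859 = -2.465
Star Q is brighter so has the smaller magnitude: M_P − M_Q is positive.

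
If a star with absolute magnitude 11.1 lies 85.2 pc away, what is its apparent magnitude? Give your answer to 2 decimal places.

m = M + 5 log₁₀ d − 5 = 11.1 + 5·1.9304 − 5 = 15.752

m ≈ 15.75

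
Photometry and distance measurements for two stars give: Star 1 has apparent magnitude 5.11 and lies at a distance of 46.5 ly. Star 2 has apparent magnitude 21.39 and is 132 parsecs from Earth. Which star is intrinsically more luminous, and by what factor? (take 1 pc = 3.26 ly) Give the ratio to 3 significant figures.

Star 1: d = 46.5 ly / 3.26 = 14.26 pc
Star 1: M = m − 5 log₁₀ d + 5 = 5.11 − 5·1.1542 + 5 = 4.339
Star 2: M = m − 5 log₁₀ d + 5 = 21.39 − 5·2.1206 + 5 = 15.787
ΔM = M_1 − M_2 = 4.339 − (15.787) = -11.448; smaller M is more luminous → Star 1.
L ratio = 10^(0.4 |ΔM|) = 10^4.579 = 37960

Star 1 is more luminous, by a factor of 38000.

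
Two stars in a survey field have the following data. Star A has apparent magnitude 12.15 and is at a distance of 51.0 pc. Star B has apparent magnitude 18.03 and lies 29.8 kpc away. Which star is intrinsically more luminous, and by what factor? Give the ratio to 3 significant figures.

Star A: M = m − 5 log₁₀ d + 5 = 12.15 − 5·1.7076 + 5 = 8.612
Star B: d = 29.8 kpc = 29800 pc
Star B: M = m − 5 log₁₀ d + 5 = 18.03 − 5·4.4742 + 5 = 0.659
ΔM = M_A − M_B = 8.612 − (0.659) = 7.953; smaller M is more luminous → Star B.
L ratio = 10^(0.4 |ΔM|) = 10^3.181 = 1518

Star B is more luminous, by a factor of 1520.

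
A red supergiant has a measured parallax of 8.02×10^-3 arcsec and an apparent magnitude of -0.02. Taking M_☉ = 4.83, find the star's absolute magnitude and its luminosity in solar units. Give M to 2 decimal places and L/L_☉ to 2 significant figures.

d = 1/p = 1/8.02×10^-3″ = 124.7 pc
M = m − 5 log₁₀ d + 5 = -0.02 − 5·2.0958 + 5 = -5.499
M − M_☉ = -5.499 − 4.83 = -10.329
L/L_☉ = 10^(−0.4 × -10.329) = 13540

M ≈ -5.50; L/L_☉ ≈ 14000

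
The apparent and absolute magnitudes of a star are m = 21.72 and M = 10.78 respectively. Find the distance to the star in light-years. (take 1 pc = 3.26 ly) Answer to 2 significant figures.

μ = m − M = 10.940
m − M = 5 log₁₀ d − 5
log₁₀ d = (m − M)/5 + 1 = 3.1880
d = 10^3.1880 = 1542 pc
= 5026 ly

d ≈ 5000 ly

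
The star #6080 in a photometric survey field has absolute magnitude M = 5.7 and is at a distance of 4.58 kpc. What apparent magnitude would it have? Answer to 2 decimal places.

m ≈ 19.00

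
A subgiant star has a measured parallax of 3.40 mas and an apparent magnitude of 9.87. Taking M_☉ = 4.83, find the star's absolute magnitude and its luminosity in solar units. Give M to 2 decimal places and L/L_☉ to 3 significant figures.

d = 1/p = 1000/3.40 mas = 294.1 pc
M = m − 5 log₁₀ d + 5 = 9.87 − 5·2.4685 + 5 = 2.527
M − M_☉ = 2.527 − 4.83 = -2.303
L/L_☉ = 10^(−0.4 × -2.303) = 8.338

M ≈ 2.53; L/L_☉ ≈ 8.34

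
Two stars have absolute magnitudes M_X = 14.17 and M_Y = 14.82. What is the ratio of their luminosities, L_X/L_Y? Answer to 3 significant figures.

L_X/L_Y ≈ 1.82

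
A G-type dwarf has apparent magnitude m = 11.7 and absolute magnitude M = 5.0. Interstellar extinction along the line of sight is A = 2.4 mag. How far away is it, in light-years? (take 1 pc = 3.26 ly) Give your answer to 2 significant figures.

d ≈ 240 ly

m − M = 5 log₁₀(d/10 pc) + A  ⇒  11.7 − (5.0) − 2.4 = 5 log₁₀(d/10)
4.300 = 5 log₁₀(d/10)
log₁₀ d = (m − M − A)/5 + 1 = 1.8600
d = 10^1.8600 = 72.44 pc
= 236.2 ly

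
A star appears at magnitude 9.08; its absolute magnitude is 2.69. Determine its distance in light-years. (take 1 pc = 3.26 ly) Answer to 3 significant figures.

d ≈ 618 ly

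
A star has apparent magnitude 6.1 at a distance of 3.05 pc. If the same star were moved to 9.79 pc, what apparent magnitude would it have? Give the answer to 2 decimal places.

Flux ∝ 1/d², so Δm = 5 log₁₀(d₂/d₁) = 5 log₁₀(9.79/3.05) = 2.532
m₂ = m₁ + Δm = 6.1 + (2.532) = 8.632

m ≈ 8.63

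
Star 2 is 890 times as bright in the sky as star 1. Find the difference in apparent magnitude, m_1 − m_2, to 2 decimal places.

m_1 − m_2 ≈ 7.37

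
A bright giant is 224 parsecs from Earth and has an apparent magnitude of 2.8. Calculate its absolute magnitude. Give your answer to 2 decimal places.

M ≈ -3.95

5 log₁₀(d/10 pc) = 5 log₁₀(224.0) − 5 = 6.751
M = m − 5 log₁₀(d/10) = 2.8 − 6.751 = -3.951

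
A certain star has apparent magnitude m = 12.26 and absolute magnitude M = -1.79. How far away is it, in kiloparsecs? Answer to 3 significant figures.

Distance modulus: m − M = 12.26 − (-1.79) = 14.050
m − M = 5 log₁₀ d − 5
log₁₀ d = (m − M)/5 + 1 = 3.8100
d = 10^3.8100 = 6457 pc
= 6.457 kpc

d ≈ 6.46 kpc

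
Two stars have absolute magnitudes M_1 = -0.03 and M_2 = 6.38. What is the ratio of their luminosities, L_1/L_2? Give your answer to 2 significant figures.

L_1/L_2 ≈ 370

ΔM = M_1 − M_2 = -6.41
L_1/L_2 = 10^(−0.4 ΔM) = 10^2.564 = 366.4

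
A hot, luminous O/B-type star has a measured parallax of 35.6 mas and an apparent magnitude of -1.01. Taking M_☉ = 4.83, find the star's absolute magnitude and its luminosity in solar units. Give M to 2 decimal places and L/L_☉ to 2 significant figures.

M ≈ -3.25; L/L_☉ ≈ 1700

d = 1/p = 1000/35.6 mas = 28.09 pc
M = m − 5 log₁₀ d + 5 = -1.01 − 5·1.4486 + 5 = -3.253
M − M_☉ = -3.253 − 4.83 = -8.083
L/L_☉ = 10^(−0.4 × -8.083) = 1710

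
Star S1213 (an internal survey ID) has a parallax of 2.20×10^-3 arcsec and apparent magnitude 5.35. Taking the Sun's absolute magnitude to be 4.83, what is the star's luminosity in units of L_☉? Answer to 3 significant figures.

d = 1/p = 1/2.20×10^-3″ = 454.5 pc
M = m − 5 log₁₀ d + 5 = 5.35 − 5·2.6576 + 5 = -2.938
M − M_☉ = -2.938 − 4.83 = -7.768
L/L_☉ = 10^(−0.4 × -7.768) = 1280

L/L_☉ ≈ 1280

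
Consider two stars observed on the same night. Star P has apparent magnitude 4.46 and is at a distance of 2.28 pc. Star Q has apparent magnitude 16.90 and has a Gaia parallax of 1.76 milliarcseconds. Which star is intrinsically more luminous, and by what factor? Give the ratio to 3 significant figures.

Star P: M = m − 5 log₁₀ d + 5 = 4.46 − 5·0.3579 + 5 = 7.670
Star Q: p = 1.76 mas = 1.76×10^-3″ → d = 1/p = 568.2 pc
Star Q: M = m − 5 log₁₀ d + 5 = 16.90 − 5·2.7545 + 5 = 8.128
ΔM = M_P − M_Q = 7.670 − (8.128) = -0.457; smaller M is more luminous → Star P.
L ratio = 10^(0.4 |ΔM|) = 10^0.183 = 1.524

Star P is more luminous, by a factor of 1.52.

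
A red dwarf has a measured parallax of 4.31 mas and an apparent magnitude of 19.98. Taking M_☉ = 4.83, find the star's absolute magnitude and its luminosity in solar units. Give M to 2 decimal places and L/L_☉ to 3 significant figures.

M ≈ 13.15; L/L_☉ ≈ 4.69×10^-4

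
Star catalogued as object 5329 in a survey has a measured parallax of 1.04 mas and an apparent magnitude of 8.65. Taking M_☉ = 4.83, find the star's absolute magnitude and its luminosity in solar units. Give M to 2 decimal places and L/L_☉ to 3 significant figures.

M ≈ -1.26; L/L_☉ ≈ 274

d = 1/p = 1000/1.04 mas = 961.5 pc
M = m − 5 log₁₀ d + 5 = 8.65 − 5·2.9830 + 5 = -1.265
M − M_☉ = -1.265 − 4.83 = -6.095
L/L_☉ = 10^(−0.4 × -6.095) = 274.1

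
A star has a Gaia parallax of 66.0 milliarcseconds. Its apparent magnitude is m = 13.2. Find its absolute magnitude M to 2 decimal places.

M ≈ 12.30

p = 66.0 mas = 0.0660″ → d = 1/p = 15.15 pc
5 log₁₀(d/10 pc) = 5 log₁₀(15.15) − 5 = 0.902
M = m − 5 log₁₀(d/10) = 13.2 − 0.902 = 12.298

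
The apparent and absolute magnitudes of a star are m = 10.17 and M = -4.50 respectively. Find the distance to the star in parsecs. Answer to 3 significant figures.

Distance modulus: m − M = 10.17 − (-4.50) = 14.670
m − M = 5 log₁₀ d − 5
log₁₀ d = (m − M)/5 + 1 = 3.9340
d = 10^3.9340 = 8590 pc

d ≈ 8590 pc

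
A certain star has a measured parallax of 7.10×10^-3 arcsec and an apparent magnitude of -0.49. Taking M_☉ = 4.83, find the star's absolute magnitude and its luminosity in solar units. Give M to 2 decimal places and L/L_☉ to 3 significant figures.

M ≈ -6.23; L/L_☉ ≈ 26600

d = 1/p = 1/7.10×10^-3″ = 140.8 pc
M = m − 5 log₁₀ d + 5 = -0.49 − 5·2.1487 + 5 = -6.234
M − M_☉ = -6.234 − 4.83 = -11.064
L/L_☉ = 10^(−0.4 × -11.064) = 26640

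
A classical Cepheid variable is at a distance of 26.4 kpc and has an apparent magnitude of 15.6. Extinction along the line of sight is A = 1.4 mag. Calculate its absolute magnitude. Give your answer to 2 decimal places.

d = 26.4 kpc = 26400 pc
5 log₁₀(d/10 pc) = 5 log₁₀(26400) − 5 = 17.108
M = m − 5 log₁₀(d/10) − A = 15.6 − 17.108 − 1.4 = -2.908

M ≈ -2.91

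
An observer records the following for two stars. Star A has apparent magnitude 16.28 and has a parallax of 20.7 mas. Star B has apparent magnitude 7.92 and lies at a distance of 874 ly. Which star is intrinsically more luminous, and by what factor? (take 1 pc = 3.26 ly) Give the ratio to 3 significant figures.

Star A: p = 20.7 mas = 0.0207″ → d = 1/p = 48.31 pc
Star A: M = m − 5 log₁₀ d + 5 = 16.28 − 5·1.6840 + 5 = 12.860
Star B: d = 874 ly / 3.26 = 268.1 pc
Star B: M = m − 5 log₁₀ d + 5 = 7.92 − 5·2.4283 + 5 = 0.779
ΔM = M_A − M_B = 12.860 − (0.779) = 12.081; smaller M is more luminous → Star B.
L ratio = 10^(0.4 |ΔM|) = 10^4.833 = 68000

Star B is more luminous, by a factor of 68000.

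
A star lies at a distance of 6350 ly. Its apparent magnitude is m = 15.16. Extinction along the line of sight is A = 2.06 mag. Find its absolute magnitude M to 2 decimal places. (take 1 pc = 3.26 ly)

M ≈ 1.65

d = 6350 ly / 3.26 = 1948 pc
5 log₁₀(d/10 pc) = 5 log₁₀(1948) − 5 = 11.448
M = m − 5 log₁₀(d/10) − A = 15.16 − 11.448 − 2.06 = 1.652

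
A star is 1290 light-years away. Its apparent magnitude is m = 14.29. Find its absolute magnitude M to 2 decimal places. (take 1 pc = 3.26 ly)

M ≈ 6.30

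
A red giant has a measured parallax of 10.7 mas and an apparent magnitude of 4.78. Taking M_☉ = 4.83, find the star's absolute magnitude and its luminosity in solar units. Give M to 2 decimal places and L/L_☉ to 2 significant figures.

M ≈ -0.07; L/L_☉ ≈ 91

d = 1/p = 1000/10.7 mas = 93.46 pc
M = m − 5 log₁₀ d + 5 = 4.78 − 5·1.9706 + 5 = -0.073
M − M_☉ = -0.073 − 4.83 = -4.903
L/L_☉ = 10^(−0.4 × -4.903) = 91.46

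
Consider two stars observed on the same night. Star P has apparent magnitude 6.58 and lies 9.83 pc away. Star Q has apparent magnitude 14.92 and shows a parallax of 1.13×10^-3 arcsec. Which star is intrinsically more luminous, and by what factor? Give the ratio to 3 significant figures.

Star Q is more luminous, by a factor of 3.74.

Star P: M = m − 5 log₁₀ d + 5 = 6.58 − 5·0.9926 + 5 = 6.617
Star Q: d = 1/p = 1/1.13×10^-3″ = 885.0 pc
Star Q: M = m − 5 log₁₀ d + 5 = 14.92 − 5·2.9469 + 5 = 5.185
ΔM = M_P − M_Q = 6.617 − (5.185) = 1.432; smaller M is more luminous → Star Q.
L ratio = 10^(0.4 |ΔM|) = 10^0.573 = 3.739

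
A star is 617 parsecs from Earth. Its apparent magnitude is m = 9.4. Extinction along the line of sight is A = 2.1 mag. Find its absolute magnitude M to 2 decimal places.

M ≈ -1.65

5 log₁₀(d/10 pc) = 5 log₁₀(617.0) − 5 = 8.951
M = m − 5 log₁₀(d/10) − A = 9.4 − 8.951 − 2.1 = -1.651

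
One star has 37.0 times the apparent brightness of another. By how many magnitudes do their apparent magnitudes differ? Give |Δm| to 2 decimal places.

Pogson: Δm = −2.5 log₁₀(ratio) = −2.5 log₁₀(37.0) = −2.5 × 1.5682 = -3.921

|Δm| ≈ 3.92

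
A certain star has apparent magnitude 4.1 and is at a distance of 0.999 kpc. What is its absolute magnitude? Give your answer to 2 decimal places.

M ≈ -5.90

d = 0.999 kpc = 999.0 pc
5 log₁₀(d/10 pc) = 5 log₁₀(999.0) − 5 = 9.998
M = m − 5 log₁₀(d/10) = 4.1 − 9.998 = -5.898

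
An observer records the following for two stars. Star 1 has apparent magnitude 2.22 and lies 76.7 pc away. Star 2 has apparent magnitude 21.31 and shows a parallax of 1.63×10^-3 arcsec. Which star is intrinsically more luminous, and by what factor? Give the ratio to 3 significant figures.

Star 1 is more luminous, by a factor of 676000.

Star 1: M = m − 5 log₁₀ d + 5 = 2.22 − 5·1.8848 + 5 = -2.204
Star 2: d = 1/p = 1/1.63×10^-3″ = 613.5 pc
Star 2: M = m − 5 log₁₀ d + 5 = 21.31 − 5·2.7878 + 5 = 12.371
ΔM = M_1 − M_2 = -2.204 − (12.371) = -14.575; smaller M is more luminous → Star 1.
L ratio = 10^(0.4 |ΔM|) = 10^5.830 = 676000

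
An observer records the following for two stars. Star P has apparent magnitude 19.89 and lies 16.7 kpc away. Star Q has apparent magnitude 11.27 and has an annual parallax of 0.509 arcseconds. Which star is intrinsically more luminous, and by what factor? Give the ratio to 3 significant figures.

Star P: d = 16.7 kpc = 16700 pc
Star P: M = m − 5 log₁₀ d + 5 = 19.89 − 5·4.2227 + 5 = 3.776
Star Q: d = 1/p = 1/0.509″ = 1.965 pc
Star Q: M = m − 5 log₁₀ d + 5 = 11.27 − 5·0.2933 + 5 = 14.804
ΔM = M_P − M_Q = 3.776 − (14.804) = -11.027; smaller M is more luminous → Star P.
L ratio = 10^(0.4 |ΔM|) = 10^4.411 = 25760

Star P is more luminous, by a factor of 25800.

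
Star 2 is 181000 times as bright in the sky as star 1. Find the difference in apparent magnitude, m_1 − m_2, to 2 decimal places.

Pogson: Δm = −2.5 log₁₀(ratio) = −2.5 log₁₀(181000) = −2.5 × 5.2577 = -13.144
Star 2 is brighter so has the smaller magnitude: m_1 − m_2 is positive.

m_1 − m_2 ≈ 13.14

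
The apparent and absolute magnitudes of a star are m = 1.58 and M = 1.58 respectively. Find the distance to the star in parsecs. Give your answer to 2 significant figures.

d ≈ 10 pc

μ = m − M = 0.000
m − M = 5 log₁₀ d − 5
log₁₀ d = (m − M)/5 + 1 = 1.0000
d = 10^1.0000 = 10.00 pc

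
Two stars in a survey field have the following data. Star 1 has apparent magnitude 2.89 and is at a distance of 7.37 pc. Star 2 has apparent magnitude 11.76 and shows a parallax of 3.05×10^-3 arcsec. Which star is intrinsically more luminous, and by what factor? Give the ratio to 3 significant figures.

Star 1 is more luminous, by a factor of 1.78.

Star 1: M = m − 5 log₁₀ d + 5 = 2.89 − 5·0.8675 + 5 = 3.553
Star 2: d = 1/p = 1/3.05×10^-3″ = 327.9 pc
Star 2: M = m − 5 log₁₀ d + 5 = 11.76 − 5·2.5157 + 5 = 4.181
ΔM = M_1 − M_2 = 3.553 − (4.181) = -0.629; smaller M is more luminous → Star 1.
L ratio = 10^(0.4 |ΔM|) = 10^0.252 = 1.785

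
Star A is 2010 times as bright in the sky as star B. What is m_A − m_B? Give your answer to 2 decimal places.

Pogson: Δm = −2.5 log₁₀(ratio) = −2.5 log₁₀(2010) = −2.5 × 3.3032 = -8.258
Star A is brighter, so it has the smaller magnitude: the difference is negative.

m_A − m_B ≈ -8.26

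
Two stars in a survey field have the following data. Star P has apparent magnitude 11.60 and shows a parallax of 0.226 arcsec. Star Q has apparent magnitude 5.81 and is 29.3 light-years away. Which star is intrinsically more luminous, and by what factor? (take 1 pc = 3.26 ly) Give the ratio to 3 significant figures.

Star P: d = 1/p = 1/0.226″ = 4.425 pc
Star P: M = m − 5 log₁₀ d + 5 = 11.60 − 5·0.6459 + 5 = 13.371
Star Q: d = 29.3 ly / 3.26 = 8.988 pc
Star Q: M = m − 5 log₁₀ d + 5 = 5.81 − 5·0.9537 + 5 = 6.042
ΔM = M_P − M_Q = 13.371 − (6.042) = 7.329; smaller M is more luminous → Star Q.
L ratio = 10^(0.4 |ΔM|) = 10^2.932 = 854.1

Star Q is more luminous, by a factor of 854.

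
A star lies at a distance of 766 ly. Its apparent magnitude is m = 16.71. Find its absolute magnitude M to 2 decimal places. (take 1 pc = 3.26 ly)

M ≈ 9.85

d = 766 ly / 3.26 = 235.0 pc
5 log₁₀(d/10 pc) = 5 log₁₀(235.0) − 5 = 6.855
M = m − 5 log₁₀(d/10) = 16.71 − 6.855 = 9.855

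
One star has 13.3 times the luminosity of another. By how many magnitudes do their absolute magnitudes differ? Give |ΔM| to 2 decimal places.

|ΔM| ≈ 2.81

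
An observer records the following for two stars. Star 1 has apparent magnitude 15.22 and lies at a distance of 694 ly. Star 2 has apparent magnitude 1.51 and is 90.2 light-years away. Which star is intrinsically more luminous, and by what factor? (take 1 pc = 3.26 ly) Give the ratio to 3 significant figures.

Star 1: d = 694 ly / 3.26 = 212.9 pc
Star 1: M = m − 5 log₁₀ d + 5 = 15.22 − 5·2.3281 + 5 = 8.579
Star 2: d = 90.2 ly / 3.26 = 27.67 pc
Star 2: M = m − 5 log₁₀ d + 5 = 1.51 − 5·1.4420 + 5 = -0.700
ΔM = M_1 − M_2 = 8.579 − (-0.700) = 9.279; smaller M is more luminous → Star 2.
L ratio = 10^(0.4 |ΔM|) = 10^3.712 = 5149

Star 2 is more luminous, by a factor of 5150.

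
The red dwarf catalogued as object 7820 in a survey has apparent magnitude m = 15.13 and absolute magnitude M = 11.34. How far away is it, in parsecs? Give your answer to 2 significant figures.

d ≈ 57 pc

Distance modulus: m − M = 15.13 − (11.34) = 3.790
m − M = 5 log₁₀ d − 5
log₁₀ d = (m − M)/5 + 1 = 1.7580
d = 10^1.7580 = 57.28 pc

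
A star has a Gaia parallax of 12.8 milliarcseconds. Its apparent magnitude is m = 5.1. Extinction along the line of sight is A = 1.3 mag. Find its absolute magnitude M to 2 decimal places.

M ≈ -0.66

p = 12.8 mas = 0.0128″ → d = 1/p = 78.12 pc
5 log₁₀(d/10 pc) = 5 log₁₀(78.12) − 5 = 4.464
M = m − 5 log₁₀(d/10) − A = 5.1 − 4.464 − 1.3 = -0.664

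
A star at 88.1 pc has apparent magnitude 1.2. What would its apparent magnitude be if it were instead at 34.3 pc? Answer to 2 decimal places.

m ≈ -0.85

Flux ∝ 1/d², so Δm = 5 log₁₀(d₂/d₁) = 5 log₁₀(34.3/88.1) = -2.048
m₂ = m₁ + Δm = 1.2 + (-2.048) = -0.848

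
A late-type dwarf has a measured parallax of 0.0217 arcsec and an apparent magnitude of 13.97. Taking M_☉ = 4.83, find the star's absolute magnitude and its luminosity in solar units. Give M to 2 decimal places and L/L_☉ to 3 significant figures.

M ≈ 10.65; L/L_☉ ≈ 4.69×10^-3

d = 1/p = 1/0.0217″ = 46.08 pc
M = m − 5 log₁₀ d + 5 = 13.97 − 5·1.6635 + 5 = 10.652
M − M_☉ = 10.652 − 4.83 = 5.822
L/L_☉ = 10^(−0.4 × 5.822) = 4.689×10^-3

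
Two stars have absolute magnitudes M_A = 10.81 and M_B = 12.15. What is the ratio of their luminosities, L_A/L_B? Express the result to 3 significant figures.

ΔM = M_A − M_B = -1.34
L_A/L_B = 10^(−0.4 ΔM) = 10^0.536 = 3.436

L_A/L_B ≈ 3.44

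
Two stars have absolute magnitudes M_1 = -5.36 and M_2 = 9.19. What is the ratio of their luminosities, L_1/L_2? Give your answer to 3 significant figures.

ΔM = M_1 − M_2 = -14.55
L_1/L_2 = 10^(−0.4 ΔM) = 10^5.820 = 660700

L_1/L_2 ≈ 661000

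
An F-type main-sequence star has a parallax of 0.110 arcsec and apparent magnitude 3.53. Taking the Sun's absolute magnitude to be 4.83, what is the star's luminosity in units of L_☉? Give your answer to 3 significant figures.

L/L_☉ ≈ 2.74

d = 1/p = 1/0.110″ = 9.091 pc
M = m − 5 log₁₀ d + 5 = 3.53 − 5·0.9586 + 5 = 3.737
M − M_☉ = 3.737 − 4.83 = -1.093
L/L_☉ = 10^(−0.4 × -1.093) = 2.737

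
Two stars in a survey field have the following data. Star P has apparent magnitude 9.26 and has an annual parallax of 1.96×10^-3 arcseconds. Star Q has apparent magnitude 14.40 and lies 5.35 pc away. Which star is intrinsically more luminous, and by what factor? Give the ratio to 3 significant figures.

Star P: d = 1/p = 1/1.96×10^-3″ = 510.2 pc
Star P: M = m − 5 log₁₀ d + 5 = 9.26 − 5·2.7077 + 5 = 0.721
Star Q: M = m − 5 log₁₀ d + 5 = 14.40 − 5·0.7284 + 5 = 15.758
ΔM = M_P − M_Q = 0.721 − (15.758) = -15.037; smaller M is more luminous → Star P.
L ratio = 10^(0.4 |ΔM|) = 10^6.015 = 1.035×10^6

Star P is more luminous, by a factor of 1.03×10^6.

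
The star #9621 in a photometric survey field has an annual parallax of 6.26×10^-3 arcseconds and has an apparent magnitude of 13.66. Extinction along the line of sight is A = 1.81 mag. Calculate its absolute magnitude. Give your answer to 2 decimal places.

M ≈ 5.83

d = 1/p = 1/6.26×10^-3″ = 159.7 pc
5 log₁₀(d/10 pc) = 5 log₁₀(159.7) − 5 = 6.017
M = m − 5 log₁₀(d/10) − A = 13.66 − 6.017 − 1.81 = 5.833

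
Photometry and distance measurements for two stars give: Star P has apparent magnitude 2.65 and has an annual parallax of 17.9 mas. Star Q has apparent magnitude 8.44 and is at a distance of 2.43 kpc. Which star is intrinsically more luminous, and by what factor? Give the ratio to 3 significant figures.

Star Q is more luminous, by a factor of 9.14.

Star P: p = 17.9 mas = 0.0179″ → d = 1/p = 55.87 pc
Star P: M = m − 5 log₁₀ d + 5 = 2.65 − 5·1.7471 + 5 = -1.086
Star Q: d = 2.43 kpc = 2430 pc
Star Q: M = m − 5 log₁₀ d + 5 = 8.44 − 5·3.3856 + 5 = -3.488
ΔM = M_P − M_Q = -1.086 − (-3.488) = 2.402; smaller M is more luminous → Star Q.
L ratio = 10^(0.4 |ΔM|) = 10^0.961 = 9.139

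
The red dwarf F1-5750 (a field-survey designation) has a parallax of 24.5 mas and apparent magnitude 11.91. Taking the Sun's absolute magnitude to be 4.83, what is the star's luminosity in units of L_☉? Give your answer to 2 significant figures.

d = 1/p = 1000/24.5 mas = 40.82 pc
M = m − 5 log₁₀ d + 5 = 11.91 − 5·1.6108 + 5 = 8.856
M − M_☉ = 8.856 − 4.83 = 4.026
L/L_☉ = 10^(−0.4 × 4.026) = 0.02453

L/L_☉ ≈ 0.025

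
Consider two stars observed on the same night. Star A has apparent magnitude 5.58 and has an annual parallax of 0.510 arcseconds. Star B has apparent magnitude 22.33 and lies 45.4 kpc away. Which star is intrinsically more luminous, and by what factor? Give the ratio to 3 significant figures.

Star A: d = 1/p = 1/0.510″ = 1.961 pc
Star A: M = m − 5 log₁₀ d + 5 = 5.58 − 5·0.2924 + 5 = 9.118
Star B: d = 45.4 kpc = 45400 pc
Star B: M = m − 5 log₁₀ d + 5 = 22.33 − 5·4.6571 + 5 = 4.045
ΔM = M_A − M_B = 9.118 − (4.045) = 5.073; smaller M is more luminous → Star B.
L ratio = 10^(0.4 |ΔM|) = 10^2.029 = 107.0

Star B is more luminous, by a factor of 107.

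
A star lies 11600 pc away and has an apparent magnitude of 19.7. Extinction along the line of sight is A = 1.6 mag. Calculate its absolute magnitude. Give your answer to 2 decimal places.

5 log₁₀(d/10 pc) = 5 log₁₀(11600) − 5 = 15.322
M = m − 5 log₁₀(d/10) − A = 19.7 − 15.322 − 1.6 = 2.778

M ≈ 2.78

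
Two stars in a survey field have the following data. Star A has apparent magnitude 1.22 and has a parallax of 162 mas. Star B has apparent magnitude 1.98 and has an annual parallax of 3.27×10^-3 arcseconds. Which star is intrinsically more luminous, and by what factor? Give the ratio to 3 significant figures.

Star A: p = 162 mas = 0.162″ → d = 1/p = 6.173 pc
Star A: M = m − 5 log₁₀ d + 5 = 1.22 − 5·0.7905 + 5 = 2.268
Star B: d = 1/p = 1/3.27×10^-3″ = 305.8 pc
Star B: M = m − 5 log₁₀ d + 5 = 1.98 − 5·2.4855 + 5 = -5.447
ΔM = M_A − M_B = 2.268 − (-5.447) = 7.715; smaller M is more luminous → Star B.
L ratio = 10^(0.4 |ΔM|) = 10^3.086 = 1219

Star B is more luminous, by a factor of 1220.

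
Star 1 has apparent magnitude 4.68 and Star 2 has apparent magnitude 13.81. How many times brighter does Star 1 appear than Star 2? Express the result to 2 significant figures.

Magnitude difference = -9.13
Flux ratio = 10^(−0.4 Δm) = 10^(−0.4 × -9.13) = 10^3.652 = 4487

4500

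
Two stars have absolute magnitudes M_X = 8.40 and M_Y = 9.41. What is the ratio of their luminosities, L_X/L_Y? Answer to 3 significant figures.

L_X/L_Y ≈ 2.54

ΔM = M_X − M_Y = -1.01
L_X/L_Y = 10^(−0.4 ΔM) = 10^0.404 = 2.535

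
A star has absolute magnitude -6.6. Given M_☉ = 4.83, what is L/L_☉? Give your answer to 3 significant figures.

M − M_☉ = -6.6 − 4.83 = -11.430
L/L_☉ = 10^(−0.4 (M − M_☉)) = 10^4.572 = 37330

L/L_☉ ≈ 37300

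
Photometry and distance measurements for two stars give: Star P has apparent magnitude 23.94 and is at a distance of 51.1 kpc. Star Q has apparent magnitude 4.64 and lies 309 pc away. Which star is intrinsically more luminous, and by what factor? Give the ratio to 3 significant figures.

Star Q is more luminous, by a factor of 1920.

Star P: d = 51.1 kpc = 51100 pc
Star P: M = m − 5 log₁₀ d + 5 = 23.94 − 5·4.7084 + 5 = 5.398
Star Q: M = m − 5 log₁₀ d + 5 = 4.64 − 5·2.4900 + 5 = -2.810
ΔM = M_P − M_Q = 5.398 − (-2.810) = 8.208; smaller M is more luminous → Star Q.
L ratio = 10^(0.4 |ΔM|) = 10^3.283 = 1919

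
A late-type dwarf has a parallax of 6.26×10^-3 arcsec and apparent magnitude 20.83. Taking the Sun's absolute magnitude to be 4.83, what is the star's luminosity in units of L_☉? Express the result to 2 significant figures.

L/L_☉ ≈ 1.0×10^-4

d = 1/p = 1/6.26×10^-3″ = 159.7 pc
M = m − 5 log₁₀ d + 5 = 20.83 − 5·2.2034 + 5 = 14.813
M − M_☉ = 14.813 − 4.83 = 9.983
L/L_☉ = 10^(−0.4 × 9.983) = 1.016×10^-4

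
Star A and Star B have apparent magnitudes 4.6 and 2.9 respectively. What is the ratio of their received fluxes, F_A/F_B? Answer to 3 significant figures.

F_A/F_B ≈ 0.209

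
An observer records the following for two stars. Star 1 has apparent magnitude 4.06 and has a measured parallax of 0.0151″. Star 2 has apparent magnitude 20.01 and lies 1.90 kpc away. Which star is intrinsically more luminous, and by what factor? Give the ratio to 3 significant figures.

Star 1 is more luminous, by a factor of 2910.

Star 1: d = 1/p = 1/0.0151″ = 66.23 pc
Star 1: M = m − 5 log₁₀ d + 5 = 4.06 − 5·1.8210 + 5 = -0.045
Star 2: d = 1.90 kpc = 1900 pc
Star 2: M = m − 5 log₁₀ d + 5 = 20.01 − 5·3.2788 + 5 = 8.616
ΔM = M_1 − M_2 = -0.045 − (8.616) = -8.661; smaller M is more luminous → Star 1.
L ratio = 10^(0.4 |ΔM|) = 10^3.465 = 2914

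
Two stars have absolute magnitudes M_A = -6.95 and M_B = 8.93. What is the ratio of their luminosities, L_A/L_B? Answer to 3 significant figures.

ΔM = M_A − M_B = -15.88
L_A/L_B = 10^(−0.4 ΔM) = 10^6.352 = 2.249×10^6

L_A/L_B ≈ 2.25×10^6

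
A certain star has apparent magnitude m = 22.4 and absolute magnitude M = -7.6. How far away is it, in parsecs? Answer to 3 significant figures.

μ = m − M = 30.000
m − M = 5 log₁₀ d − 5
log₁₀ d = (m − M)/5 + 1 = 7.0000
d = 10^7.0000 = 1.000×10^7 pc

d ≈ 1.00×10^7 pc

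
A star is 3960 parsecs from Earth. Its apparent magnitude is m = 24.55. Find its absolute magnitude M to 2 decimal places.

M ≈ 11.56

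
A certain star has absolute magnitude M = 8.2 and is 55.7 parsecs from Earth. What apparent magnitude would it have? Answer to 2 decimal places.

m ≈ 11.93

m = M + 5 log₁₀ d − 5 = 8.2 + 5·1.7459 − 5 = 11.929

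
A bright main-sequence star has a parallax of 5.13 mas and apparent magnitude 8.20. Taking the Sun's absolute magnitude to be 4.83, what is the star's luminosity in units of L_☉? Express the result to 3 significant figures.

d = 1/p = 1000/5.13 mas = 194.9 pc
M = m − 5 log₁₀ d + 5 = 8.20 − 5·2.2899 + 5 = 1.751
M − M_☉ = 1.751 − 4.83 = -3.079
L/L_☉ = 10^(−0.4 × -3.079) = 17.05

L/L_☉ ≈ 17.1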